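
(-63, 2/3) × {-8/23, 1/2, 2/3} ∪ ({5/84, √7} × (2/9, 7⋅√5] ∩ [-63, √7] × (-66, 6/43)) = (-63, 2/3) × {-8/23, 1/2, 2/3}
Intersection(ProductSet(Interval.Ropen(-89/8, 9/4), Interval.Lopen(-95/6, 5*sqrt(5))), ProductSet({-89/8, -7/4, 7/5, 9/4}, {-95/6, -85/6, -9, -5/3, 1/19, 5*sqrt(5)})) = ProductSet({-89/8, -7/4, 7/5}, {-85/6, -9, -5/3, 1/19, 5*sqrt(5)})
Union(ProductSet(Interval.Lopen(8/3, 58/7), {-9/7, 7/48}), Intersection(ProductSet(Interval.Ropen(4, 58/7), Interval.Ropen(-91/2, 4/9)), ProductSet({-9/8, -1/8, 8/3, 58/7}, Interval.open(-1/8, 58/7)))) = ProductSet(Interval.Lopen(8/3, 58/7), {-9/7, 7/48})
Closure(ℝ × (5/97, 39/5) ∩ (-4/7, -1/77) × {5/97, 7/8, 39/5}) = [-4/7, -1/77] × {7/8}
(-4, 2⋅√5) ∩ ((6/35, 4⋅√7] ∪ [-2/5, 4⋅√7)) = [-2/5, 2⋅√5)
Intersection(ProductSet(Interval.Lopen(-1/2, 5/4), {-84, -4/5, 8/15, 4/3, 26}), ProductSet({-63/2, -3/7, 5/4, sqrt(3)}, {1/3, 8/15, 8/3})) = ProductSet({-3/7, 5/4}, {8/15})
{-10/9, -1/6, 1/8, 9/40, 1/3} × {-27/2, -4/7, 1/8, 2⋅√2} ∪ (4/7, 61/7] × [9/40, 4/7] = ((4/7, 61/7] × [9/40, 4/7]) ∪ ({-10/9, -1/6, 1/8, 9/40, 1/3} × {-27/2, -4/7, 1/8, 2⋅√2})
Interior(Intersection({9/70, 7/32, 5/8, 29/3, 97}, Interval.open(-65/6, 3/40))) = EmptySet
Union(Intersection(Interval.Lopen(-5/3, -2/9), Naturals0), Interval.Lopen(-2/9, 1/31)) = Interval.Lopen(-2/9, 1/31)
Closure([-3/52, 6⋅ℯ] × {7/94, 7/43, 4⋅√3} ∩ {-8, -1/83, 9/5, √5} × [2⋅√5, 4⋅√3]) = {-1/83, 9/5, √5} × {4⋅√3}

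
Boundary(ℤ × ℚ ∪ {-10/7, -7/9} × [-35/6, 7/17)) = (ℤ × ℝ) ∪ ({-10/7, -7/9} × [-35/6, 7/17])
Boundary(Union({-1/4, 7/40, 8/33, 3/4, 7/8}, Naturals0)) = Union({-1/4, 7/40, 8/33, 3/4, 7/8}, Naturals0)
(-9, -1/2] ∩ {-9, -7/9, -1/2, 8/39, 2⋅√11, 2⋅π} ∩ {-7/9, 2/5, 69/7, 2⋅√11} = {-7/9}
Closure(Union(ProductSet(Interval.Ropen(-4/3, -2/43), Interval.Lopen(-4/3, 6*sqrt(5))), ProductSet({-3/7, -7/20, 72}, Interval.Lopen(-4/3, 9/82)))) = Union(ProductSet({-4/3, -2/43}, Interval(-4/3, 6*sqrt(5))), ProductSet({-3/7, -7/20, 72}, Interval(-4/3, 9/82)), ProductSet(Interval(-4/3, -2/43), {-4/3, 6*sqrt(5)}), ProductSet(Interval.Ropen(-4/3, -2/43), Interval.Lopen(-4/3, 6*sqrt(5))))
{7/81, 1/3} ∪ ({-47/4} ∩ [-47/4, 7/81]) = {-47/4, 7/81, 1/3}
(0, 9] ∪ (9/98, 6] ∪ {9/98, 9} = (0, 9]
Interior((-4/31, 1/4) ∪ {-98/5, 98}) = (-4/31, 1/4)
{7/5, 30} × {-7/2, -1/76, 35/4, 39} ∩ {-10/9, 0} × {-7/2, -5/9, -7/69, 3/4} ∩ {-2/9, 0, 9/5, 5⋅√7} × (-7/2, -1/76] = ∅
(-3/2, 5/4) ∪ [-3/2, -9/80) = [-3/2, 5/4)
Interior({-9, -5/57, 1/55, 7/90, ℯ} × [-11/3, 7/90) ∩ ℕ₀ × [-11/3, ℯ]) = ∅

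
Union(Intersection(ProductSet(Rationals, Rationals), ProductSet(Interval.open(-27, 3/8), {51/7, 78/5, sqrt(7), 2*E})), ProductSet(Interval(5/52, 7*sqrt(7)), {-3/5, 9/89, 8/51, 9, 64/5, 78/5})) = Union(ProductSet(Intersection(Interval.open(-27, 3/8), Rationals), {51/7, 78/5}), ProductSet(Interval(5/52, 7*sqrt(7)), {-3/5, 9/89, 8/51, 9, 64/5, 78/5}))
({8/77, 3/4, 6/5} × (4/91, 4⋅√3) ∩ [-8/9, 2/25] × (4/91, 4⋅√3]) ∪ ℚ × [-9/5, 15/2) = ℚ × [-9/5, 15/2)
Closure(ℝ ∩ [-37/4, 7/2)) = [-37/4, 7/2]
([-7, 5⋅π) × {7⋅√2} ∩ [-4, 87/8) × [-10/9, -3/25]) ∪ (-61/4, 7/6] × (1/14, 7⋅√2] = (-61/4, 7/6] × (1/14, 7⋅√2]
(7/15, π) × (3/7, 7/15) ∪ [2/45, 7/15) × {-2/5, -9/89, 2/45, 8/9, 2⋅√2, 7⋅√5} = ((7/15, π) × (3/7, 7/15)) ∪ ([2/45, 7/15) × {-2/5, -9/89, 2/45, 8/9, 2⋅√2, 7⋅√5})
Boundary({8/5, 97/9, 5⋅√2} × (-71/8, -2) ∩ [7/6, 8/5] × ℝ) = {8/5} × [-71/8, -2]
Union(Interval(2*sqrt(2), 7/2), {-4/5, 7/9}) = Union({-4/5, 7/9}, Interval(2*sqrt(2), 7/2))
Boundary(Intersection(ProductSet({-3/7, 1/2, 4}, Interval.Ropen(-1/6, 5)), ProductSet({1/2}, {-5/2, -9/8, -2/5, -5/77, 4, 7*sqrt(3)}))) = ProductSet({1/2}, {-5/77, 4})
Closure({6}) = {6}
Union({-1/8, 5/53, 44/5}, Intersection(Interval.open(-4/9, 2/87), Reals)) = Union({5/53, 44/5}, Interval.open(-4/9, 2/87))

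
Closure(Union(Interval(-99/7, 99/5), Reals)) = Interval(-oo, oo)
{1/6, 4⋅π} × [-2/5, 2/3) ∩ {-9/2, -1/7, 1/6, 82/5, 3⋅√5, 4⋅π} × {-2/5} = {1/6, 4⋅π} × {-2/5}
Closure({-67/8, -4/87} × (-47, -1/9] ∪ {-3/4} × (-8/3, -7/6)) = ({-3/4} × [-8/3, -7/6]) ∪ ({-67/8, -4/87} × [-47, -1/9])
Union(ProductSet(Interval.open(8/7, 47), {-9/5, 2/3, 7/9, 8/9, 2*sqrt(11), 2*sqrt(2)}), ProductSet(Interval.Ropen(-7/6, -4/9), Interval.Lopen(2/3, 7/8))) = Union(ProductSet(Interval.Ropen(-7/6, -4/9), Interval.Lopen(2/3, 7/8)), ProductSet(Interval.open(8/7, 47), {-9/5, 2/3, 7/9, 8/9, 2*sqrt(11), 2*sqrt(2)}))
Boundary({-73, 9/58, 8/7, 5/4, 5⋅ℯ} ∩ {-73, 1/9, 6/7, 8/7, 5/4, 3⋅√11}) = {-73, 8/7, 5/4}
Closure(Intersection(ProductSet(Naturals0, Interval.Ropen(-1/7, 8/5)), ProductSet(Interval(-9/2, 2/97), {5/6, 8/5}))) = ProductSet(Range(0, 1, 1), {5/6})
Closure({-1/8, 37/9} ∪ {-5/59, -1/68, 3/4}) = {-1/8, -5/59, -1/68, 3/4, 37/9}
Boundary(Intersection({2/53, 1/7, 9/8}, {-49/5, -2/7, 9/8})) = {9/8}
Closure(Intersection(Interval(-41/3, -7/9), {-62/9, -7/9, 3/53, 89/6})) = {-62/9, -7/9}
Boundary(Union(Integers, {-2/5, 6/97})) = Union({-2/5, 6/97}, Integers)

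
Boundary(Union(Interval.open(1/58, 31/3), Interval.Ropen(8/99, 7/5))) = {1/58, 31/3}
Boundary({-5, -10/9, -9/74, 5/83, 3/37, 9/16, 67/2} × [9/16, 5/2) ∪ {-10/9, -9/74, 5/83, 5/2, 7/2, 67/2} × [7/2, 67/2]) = ({-10/9, -9/74, 5/83, 5/2, 7/2, 67/2} × [7/2, 67/2]) ∪ ({-5, -10/9, -9/74, 5/83, 3/37, 9/16, 67/2} × [9/16, 5/2])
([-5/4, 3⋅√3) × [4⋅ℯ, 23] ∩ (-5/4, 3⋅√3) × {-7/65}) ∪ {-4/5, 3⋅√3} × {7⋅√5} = {-4/5, 3⋅√3} × {7⋅√5}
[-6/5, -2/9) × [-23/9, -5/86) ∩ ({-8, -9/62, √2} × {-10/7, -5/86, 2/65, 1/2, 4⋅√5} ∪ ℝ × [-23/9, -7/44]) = [-6/5, -2/9) × [-23/9, -7/44]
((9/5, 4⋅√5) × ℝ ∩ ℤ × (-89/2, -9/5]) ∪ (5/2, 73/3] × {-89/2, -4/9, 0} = ((5/2, 73/3] × {-89/2, -4/9, 0}) ∪ ({2, 3, …, 8} × (-89/2, -9/5])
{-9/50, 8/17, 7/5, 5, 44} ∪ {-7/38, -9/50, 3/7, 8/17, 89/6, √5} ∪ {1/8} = {-7/38, -9/50, 1/8, 3/7, 8/17, 7/5, 5, 89/6, 44, √5}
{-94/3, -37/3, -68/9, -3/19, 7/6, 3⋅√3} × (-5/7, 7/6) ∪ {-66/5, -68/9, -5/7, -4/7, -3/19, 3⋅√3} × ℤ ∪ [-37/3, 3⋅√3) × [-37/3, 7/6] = ({-66/5, -68/9, -5/7, -4/7, -3/19, 3⋅√3} × ℤ) ∪ ([-37/3, 3⋅√3) × [-37/3, 7/6]) ∪ ({-94/3, -37/3, -68/9, -3/19, 7/6, 3⋅√3} × (-5/7, 7/6))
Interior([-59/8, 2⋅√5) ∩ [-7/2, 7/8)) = (-7/2, 7/8)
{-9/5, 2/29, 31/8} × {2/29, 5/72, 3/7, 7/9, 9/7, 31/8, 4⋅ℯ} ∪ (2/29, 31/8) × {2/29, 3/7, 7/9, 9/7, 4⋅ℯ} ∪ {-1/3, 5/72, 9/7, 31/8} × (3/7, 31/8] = ({-1/3, 5/72, 9/7, 31/8} × (3/7, 31/8]) ∪ ((2/29, 31/8) × {2/29, 3/7, 7/9, 9/7, 4⋅ℯ}) ∪ ({-9/5, 2/29, 31/8} × {2/29, 5/72, 3/7, 7/9, 9/7, 31/8, 4⋅ℯ})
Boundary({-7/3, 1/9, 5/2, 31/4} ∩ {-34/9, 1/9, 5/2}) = {1/9, 5/2}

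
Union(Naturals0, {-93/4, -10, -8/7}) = Union({-93/4, -10, -8/7}, Naturals0)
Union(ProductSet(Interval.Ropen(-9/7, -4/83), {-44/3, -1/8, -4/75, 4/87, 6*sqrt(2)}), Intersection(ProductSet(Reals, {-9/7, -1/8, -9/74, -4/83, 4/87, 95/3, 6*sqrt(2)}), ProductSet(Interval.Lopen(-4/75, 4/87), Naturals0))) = ProductSet(Interval.Ropen(-9/7, -4/83), {-44/3, -1/8, -4/75, 4/87, 6*sqrt(2)})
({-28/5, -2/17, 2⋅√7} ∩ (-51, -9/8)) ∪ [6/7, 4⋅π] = {-28/5} ∪ [6/7, 4⋅π]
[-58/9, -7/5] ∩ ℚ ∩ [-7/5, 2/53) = {-7/5}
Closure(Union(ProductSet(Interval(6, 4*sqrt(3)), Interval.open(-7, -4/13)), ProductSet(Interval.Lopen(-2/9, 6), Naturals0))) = Union(ProductSet(Interval(-2/9, 6), Naturals0), ProductSet(Interval(6, 4*sqrt(3)), Interval(-7, -4/13)))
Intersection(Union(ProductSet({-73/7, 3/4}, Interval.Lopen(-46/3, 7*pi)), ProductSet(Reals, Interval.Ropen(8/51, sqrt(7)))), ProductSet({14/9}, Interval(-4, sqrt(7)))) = ProductSet({14/9}, Interval.Ropen(8/51, sqrt(7)))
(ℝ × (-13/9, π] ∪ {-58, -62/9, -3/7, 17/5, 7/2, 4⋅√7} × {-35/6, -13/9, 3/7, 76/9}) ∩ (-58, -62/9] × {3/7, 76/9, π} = ({-62/9} × {3/7, 76/9}) ∪ ((-58, -62/9] × {3/7, π})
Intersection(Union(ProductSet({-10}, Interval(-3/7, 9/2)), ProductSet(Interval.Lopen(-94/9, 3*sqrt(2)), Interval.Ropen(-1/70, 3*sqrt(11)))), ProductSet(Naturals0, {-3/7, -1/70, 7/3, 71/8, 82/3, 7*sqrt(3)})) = ProductSet(Range(0, 5, 1), {-1/70, 7/3, 71/8})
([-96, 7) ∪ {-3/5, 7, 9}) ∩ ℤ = {-96, -95, …, 7} ∪ {9}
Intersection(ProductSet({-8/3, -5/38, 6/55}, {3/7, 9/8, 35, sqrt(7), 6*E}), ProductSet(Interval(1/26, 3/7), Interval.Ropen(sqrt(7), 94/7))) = ProductSet({6/55}, {sqrt(7)})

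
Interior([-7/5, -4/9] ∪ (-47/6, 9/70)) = (-47/6, 9/70)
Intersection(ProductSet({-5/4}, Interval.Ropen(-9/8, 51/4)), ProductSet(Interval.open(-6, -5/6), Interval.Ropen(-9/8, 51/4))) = ProductSet({-5/4}, Interval.Ropen(-9/8, 51/4))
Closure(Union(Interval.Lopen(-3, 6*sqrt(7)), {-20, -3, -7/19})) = Union({-20}, Interval(-3, 6*sqrt(7)))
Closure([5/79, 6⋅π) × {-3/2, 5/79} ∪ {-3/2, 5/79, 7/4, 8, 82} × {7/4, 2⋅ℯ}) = ([5/79, 6⋅π] × {-3/2, 5/79}) ∪ ({-3/2, 5/79, 7/4, 8, 82} × {7/4, 2⋅ℯ})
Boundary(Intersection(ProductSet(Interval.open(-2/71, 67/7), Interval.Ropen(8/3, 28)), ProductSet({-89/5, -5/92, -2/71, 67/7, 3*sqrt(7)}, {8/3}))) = ProductSet({3*sqrt(7)}, {8/3})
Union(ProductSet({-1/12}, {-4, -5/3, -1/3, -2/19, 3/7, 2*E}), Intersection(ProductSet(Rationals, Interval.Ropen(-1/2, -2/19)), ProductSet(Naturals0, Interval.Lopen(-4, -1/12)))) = Union(ProductSet({-1/12}, {-4, -5/3, -1/3, -2/19, 3/7, 2*E}), ProductSet(Naturals0, Interval.Ropen(-1/2, -2/19)))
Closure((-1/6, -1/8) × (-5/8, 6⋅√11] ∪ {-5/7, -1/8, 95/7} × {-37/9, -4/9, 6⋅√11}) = ({-1/6, -1/8} × [-5/8, 6⋅√11]) ∪ ({-5/7, -1/8, 95/7} × {-37/9, -4/9, 6⋅√11}) ∪ ([-1/6, -1/8] × {-5/8, 6⋅√11}) ∪ ((-1/6, -1/8) × (-5/8, 6⋅√11])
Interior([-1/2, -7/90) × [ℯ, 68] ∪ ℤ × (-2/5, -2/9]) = ((-1/2, -7/90) ∪ ((-1/2, -7/90) \ ℤ)) × (ℯ, 68)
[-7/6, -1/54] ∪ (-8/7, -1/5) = [-7/6, -1/54]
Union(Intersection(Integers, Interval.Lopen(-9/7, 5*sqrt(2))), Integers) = Integers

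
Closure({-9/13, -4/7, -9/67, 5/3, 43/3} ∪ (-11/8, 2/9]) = [-11/8, 2/9] ∪ {5/3, 43/3}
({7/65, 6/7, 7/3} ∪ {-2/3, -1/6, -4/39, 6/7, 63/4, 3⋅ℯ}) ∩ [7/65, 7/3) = {7/65, 6/7}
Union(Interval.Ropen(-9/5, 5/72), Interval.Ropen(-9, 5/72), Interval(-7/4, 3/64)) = Interval.Ropen(-9, 5/72)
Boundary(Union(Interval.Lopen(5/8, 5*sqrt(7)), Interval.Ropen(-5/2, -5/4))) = {-5/2, -5/4, 5/8, 5*sqrt(7)}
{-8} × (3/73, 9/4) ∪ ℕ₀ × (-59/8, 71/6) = (ℕ₀ × (-59/8, 71/6)) ∪ ({-8} × (3/73, 9/4))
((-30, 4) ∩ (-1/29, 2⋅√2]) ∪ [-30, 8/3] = [-30, 2⋅√2]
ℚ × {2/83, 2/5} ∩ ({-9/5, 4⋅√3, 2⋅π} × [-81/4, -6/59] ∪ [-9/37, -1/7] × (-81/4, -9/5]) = ∅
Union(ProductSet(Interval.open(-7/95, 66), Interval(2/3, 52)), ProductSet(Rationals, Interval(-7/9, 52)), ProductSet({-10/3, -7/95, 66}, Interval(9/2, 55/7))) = Union(ProductSet(Interval.open(-7/95, 66), Interval(2/3, 52)), ProductSet(Rationals, Interval(-7/9, 52)))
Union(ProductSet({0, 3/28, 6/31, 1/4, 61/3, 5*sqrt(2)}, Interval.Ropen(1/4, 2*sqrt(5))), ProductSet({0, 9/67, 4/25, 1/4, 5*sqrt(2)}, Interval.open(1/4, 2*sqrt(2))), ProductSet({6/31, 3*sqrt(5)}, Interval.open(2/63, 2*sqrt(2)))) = Union(ProductSet({6/31, 3*sqrt(5)}, Interval.open(2/63, 2*sqrt(2))), ProductSet({0, 9/67, 4/25, 1/4, 5*sqrt(2)}, Interval.open(1/4, 2*sqrt(2))), ProductSet({0, 3/28, 6/31, 1/4, 61/3, 5*sqrt(2)}, Interval.Ropen(1/4, 2*sqrt(5))))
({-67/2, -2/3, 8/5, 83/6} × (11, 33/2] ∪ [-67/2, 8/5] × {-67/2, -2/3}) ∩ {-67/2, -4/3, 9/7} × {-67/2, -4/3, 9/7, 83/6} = ({-67/2} × {83/6}) ∪ ({-67/2, -4/3, 9/7} × {-67/2})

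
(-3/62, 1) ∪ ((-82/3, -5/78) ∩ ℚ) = (-3/62, 1) ∪ (ℚ ∩ (-82/3, -5/78))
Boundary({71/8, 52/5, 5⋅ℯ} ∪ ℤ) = ℤ ∪ {71/8, 52/5, 5⋅ℯ}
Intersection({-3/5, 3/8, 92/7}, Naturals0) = EmptySet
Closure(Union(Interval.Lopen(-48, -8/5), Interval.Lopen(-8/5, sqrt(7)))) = Interval(-48, sqrt(7))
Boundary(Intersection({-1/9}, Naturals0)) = EmptySet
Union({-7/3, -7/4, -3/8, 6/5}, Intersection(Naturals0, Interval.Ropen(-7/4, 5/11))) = Union({-7/3, -7/4, -3/8, 6/5}, Range(0, 1, 1))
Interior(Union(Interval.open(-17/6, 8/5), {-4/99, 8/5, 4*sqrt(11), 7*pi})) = Interval.open(-17/6, 8/5)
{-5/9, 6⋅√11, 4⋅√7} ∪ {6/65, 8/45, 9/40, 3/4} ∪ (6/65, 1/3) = {-5/9, 3/4, 6⋅√11, 4⋅√7} ∪ [6/65, 1/3)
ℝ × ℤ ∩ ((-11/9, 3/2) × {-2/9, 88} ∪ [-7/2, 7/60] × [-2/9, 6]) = ((-11/9, 3/2) × {88}) ∪ ([-7/2, 7/60] × {0, 1, …, 6})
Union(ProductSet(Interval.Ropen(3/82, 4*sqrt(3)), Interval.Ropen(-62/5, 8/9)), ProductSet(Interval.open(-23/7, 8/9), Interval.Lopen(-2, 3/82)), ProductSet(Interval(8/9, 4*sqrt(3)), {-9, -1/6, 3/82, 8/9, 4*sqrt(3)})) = Union(ProductSet(Interval.open(-23/7, 8/9), Interval.Lopen(-2, 3/82)), ProductSet(Interval.Ropen(3/82, 4*sqrt(3)), Interval.Ropen(-62/5, 8/9)), ProductSet(Interval(8/9, 4*sqrt(3)), {-9, -1/6, 3/82, 8/9, 4*sqrt(3)}))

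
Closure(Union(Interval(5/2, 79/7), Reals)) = Interval(-oo, oo)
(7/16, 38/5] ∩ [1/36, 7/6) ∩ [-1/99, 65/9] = (7/16, 7/6)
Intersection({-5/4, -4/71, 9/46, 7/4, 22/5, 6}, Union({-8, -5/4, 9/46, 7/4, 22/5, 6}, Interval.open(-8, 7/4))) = {-5/4, -4/71, 9/46, 7/4, 22/5, 6}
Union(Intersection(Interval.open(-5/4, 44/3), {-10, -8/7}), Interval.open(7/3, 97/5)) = Union({-8/7}, Interval.open(7/3, 97/5))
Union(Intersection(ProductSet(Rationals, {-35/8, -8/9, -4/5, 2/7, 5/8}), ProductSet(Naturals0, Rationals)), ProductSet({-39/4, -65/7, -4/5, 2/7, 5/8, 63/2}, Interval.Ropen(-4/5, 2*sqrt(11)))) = Union(ProductSet({-39/4, -65/7, -4/5, 2/7, 5/8, 63/2}, Interval.Ropen(-4/5, 2*sqrt(11))), ProductSet(Naturals0, {-35/8, -8/9, -4/5, 2/7, 5/8}))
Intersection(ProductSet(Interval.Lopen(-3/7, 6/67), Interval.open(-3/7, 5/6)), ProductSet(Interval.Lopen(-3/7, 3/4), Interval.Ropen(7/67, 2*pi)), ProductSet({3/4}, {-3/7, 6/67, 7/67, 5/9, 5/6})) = EmptySet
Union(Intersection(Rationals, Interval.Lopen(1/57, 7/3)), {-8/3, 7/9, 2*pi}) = Union({-8/3, 2*pi}, Intersection(Interval.Lopen(1/57, 7/3), Rationals))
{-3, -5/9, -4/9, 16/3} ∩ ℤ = {-3}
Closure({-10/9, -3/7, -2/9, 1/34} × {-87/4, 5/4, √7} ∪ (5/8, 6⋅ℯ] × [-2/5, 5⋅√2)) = ({-10/9, -3/7, -2/9, 1/34} × {-87/4, 5/4, √7}) ∪ ({5/8, 6⋅ℯ} × [-2/5, 5⋅√2]) ∪ ([5/8, 6⋅ℯ] × {-2/5, 5⋅√2}) ∪ ((5/8, 6⋅ℯ] × [-2/5, 5⋅√2))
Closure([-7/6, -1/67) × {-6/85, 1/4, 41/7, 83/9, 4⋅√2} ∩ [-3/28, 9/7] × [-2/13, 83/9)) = [-3/28, -1/67] × {-6/85, 1/4, 41/7, 4⋅√2}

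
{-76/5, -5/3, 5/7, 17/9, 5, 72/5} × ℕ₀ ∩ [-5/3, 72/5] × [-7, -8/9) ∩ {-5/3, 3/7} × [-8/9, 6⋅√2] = ∅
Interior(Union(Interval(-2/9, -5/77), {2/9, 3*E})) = Interval.open(-2/9, -5/77)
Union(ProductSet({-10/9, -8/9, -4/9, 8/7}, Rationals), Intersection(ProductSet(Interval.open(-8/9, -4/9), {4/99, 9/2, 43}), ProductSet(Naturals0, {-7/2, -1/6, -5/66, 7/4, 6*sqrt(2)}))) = ProductSet({-10/9, -8/9, -4/9, 8/7}, Rationals)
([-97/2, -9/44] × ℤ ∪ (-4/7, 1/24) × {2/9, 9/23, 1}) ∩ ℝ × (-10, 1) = ((-4/7, 1/24) × {2/9, 9/23}) ∪ ([-97/2, -9/44] × {-9, -8, …, 0})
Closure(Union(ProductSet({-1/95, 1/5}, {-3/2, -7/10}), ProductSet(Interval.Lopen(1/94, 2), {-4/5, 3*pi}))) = Union(ProductSet({-1/95, 1/5}, {-3/2, -7/10}), ProductSet(Interval(1/94, 2), {-4/5, 3*pi}))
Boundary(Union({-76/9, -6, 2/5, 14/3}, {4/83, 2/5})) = {-76/9, -6, 4/83, 2/5, 14/3}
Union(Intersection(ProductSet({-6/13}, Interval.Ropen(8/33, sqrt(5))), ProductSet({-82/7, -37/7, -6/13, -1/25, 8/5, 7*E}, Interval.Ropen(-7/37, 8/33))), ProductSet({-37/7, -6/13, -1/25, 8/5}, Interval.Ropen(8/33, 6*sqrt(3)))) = ProductSet({-37/7, -6/13, -1/25, 8/5}, Interval.Ropen(8/33, 6*sqrt(3)))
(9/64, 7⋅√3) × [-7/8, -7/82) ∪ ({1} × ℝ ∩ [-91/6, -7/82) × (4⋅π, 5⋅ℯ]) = (9/64, 7⋅√3) × [-7/8, -7/82)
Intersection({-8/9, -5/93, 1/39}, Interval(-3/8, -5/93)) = {-5/93}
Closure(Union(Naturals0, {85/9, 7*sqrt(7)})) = Union({85/9, 7*sqrt(7)}, Naturals0)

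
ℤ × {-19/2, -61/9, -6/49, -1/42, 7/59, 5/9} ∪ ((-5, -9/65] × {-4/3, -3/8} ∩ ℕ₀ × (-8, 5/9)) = ℤ × {-19/2, -61/9, -6/49, -1/42, 7/59, 5/9}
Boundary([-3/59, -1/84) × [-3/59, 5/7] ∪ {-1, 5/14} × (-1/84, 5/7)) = ({-1, 5/14} × [-1/84, 5/7]) ∪ ({-3/59, -1/84} × [-3/59, 5/7]) ∪ ([-3/59, -1/84] × {-3/59, 5/7})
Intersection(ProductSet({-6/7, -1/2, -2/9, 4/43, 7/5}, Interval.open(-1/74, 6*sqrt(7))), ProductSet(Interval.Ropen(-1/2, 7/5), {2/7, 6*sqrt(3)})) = ProductSet({-1/2, -2/9, 4/43}, {2/7, 6*sqrt(3)})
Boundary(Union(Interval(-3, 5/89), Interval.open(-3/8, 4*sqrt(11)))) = {-3, 4*sqrt(11)}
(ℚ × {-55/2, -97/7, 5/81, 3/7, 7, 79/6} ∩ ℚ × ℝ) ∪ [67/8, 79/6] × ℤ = ([67/8, 79/6] × ℤ) ∪ (ℚ × {-55/2, -97/7, 5/81, 3/7, 7, 79/6})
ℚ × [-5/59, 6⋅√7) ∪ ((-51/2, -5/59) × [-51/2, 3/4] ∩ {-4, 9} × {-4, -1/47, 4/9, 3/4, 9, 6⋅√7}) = ({-4} × {-4, -1/47, 4/9, 3/4}) ∪ (ℚ × [-5/59, 6⋅√7))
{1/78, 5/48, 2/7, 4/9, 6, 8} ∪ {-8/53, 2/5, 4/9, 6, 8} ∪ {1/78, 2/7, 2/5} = {-8/53, 1/78, 5/48, 2/7, 2/5, 4/9, 6, 8}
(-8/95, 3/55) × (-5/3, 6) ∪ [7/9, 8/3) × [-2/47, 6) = ((-8/95, 3/55) × (-5/3, 6)) ∪ ([7/9, 8/3) × [-2/47, 6))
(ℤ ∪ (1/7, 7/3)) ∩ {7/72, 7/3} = ∅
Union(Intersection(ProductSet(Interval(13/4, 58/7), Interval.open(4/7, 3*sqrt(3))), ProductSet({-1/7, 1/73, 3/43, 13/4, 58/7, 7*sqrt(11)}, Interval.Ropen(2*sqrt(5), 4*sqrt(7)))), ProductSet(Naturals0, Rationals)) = Union(ProductSet({13/4, 58/7}, Interval.Ropen(2*sqrt(5), 3*sqrt(3))), ProductSet(Naturals0, Rationals))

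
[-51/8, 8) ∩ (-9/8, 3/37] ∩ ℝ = (-9/8, 3/37]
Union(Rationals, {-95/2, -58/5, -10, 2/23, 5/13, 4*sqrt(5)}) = Union({4*sqrt(5)}, Rationals)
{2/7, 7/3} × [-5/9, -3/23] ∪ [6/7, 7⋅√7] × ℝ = ({2/7, 7/3} × [-5/9, -3/23]) ∪ ([6/7, 7⋅√7] × ℝ)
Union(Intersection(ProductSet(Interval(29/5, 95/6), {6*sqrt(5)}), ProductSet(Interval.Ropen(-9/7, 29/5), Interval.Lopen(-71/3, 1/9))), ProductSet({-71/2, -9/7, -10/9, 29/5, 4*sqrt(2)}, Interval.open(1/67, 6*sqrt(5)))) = ProductSet({-71/2, -9/7, -10/9, 29/5, 4*sqrt(2)}, Interval.open(1/67, 6*sqrt(5)))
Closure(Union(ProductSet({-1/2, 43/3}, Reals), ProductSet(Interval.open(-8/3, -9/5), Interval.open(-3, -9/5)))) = Union(ProductSet({-8/3, -9/5}, Interval(-3, -9/5)), ProductSet({-1/2, 43/3}, Reals), ProductSet(Interval(-8/3, -9/5), {-3, -9/5}), ProductSet(Interval.open(-8/3, -9/5), Interval.open(-3, -9/5)))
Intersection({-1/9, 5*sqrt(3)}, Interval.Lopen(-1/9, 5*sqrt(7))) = {5*sqrt(3)}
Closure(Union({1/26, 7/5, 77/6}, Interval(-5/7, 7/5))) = Union({77/6}, Interval(-5/7, 7/5))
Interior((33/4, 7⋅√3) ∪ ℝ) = (-∞, ∞)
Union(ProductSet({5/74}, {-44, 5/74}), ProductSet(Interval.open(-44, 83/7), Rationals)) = ProductSet(Interval.open(-44, 83/7), Rationals)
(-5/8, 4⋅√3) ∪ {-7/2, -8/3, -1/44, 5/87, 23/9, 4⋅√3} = {-7/2, -8/3} ∪ (-5/8, 4⋅√3]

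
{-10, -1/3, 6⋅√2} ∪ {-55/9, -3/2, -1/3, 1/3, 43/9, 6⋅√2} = {-10, -55/9, -3/2, -1/3, 1/3, 43/9, 6⋅√2}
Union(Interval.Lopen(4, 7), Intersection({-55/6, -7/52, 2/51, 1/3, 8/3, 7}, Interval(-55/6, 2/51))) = Union({-55/6, -7/52, 2/51}, Interval.Lopen(4, 7))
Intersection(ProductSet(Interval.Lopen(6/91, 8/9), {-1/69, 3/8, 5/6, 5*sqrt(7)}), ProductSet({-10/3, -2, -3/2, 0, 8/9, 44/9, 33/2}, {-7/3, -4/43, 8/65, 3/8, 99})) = ProductSet({8/9}, {3/8})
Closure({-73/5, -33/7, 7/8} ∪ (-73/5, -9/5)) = [-73/5, -9/5] ∪ {7/8}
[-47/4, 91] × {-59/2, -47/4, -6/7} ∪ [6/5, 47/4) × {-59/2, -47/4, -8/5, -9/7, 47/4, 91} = ([-47/4, 91] × {-59/2, -47/4, -6/7}) ∪ ([6/5, 47/4) × {-59/2, -47/4, -8/5, -9/7, 47/4, 91})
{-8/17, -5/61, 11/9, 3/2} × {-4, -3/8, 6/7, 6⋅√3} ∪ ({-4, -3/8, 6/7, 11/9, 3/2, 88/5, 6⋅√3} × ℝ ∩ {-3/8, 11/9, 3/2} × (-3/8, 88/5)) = ({-3/8, 11/9, 3/2} × (-3/8, 88/5)) ∪ ({-8/17, -5/61, 11/9, 3/2} × {-4, -3/8, 6/7, 6⋅√3})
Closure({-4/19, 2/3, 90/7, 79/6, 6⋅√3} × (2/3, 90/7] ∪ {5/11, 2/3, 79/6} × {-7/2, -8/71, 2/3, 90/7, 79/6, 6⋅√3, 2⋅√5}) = ({-4/19, 2/3, 90/7, 79/6, 6⋅√3} × [2/3, 90/7]) ∪ ({5/11, 2/3, 79/6} × {-7/2, -8/71, 2/3, 90/7, 79/6, 6⋅√3, 2⋅√5})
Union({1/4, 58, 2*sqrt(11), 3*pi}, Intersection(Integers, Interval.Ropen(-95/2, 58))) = Union({1/4, 58, 2*sqrt(11), 3*pi}, Range(-47, 58, 1))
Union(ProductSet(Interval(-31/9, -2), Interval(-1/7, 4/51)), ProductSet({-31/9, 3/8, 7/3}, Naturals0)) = Union(ProductSet({-31/9, 3/8, 7/3}, Naturals0), ProductSet(Interval(-31/9, -2), Interval(-1/7, 4/51)))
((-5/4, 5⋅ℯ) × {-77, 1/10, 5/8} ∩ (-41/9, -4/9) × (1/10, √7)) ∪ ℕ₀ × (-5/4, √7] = ((-5/4, -4/9) × {5/8}) ∪ (ℕ₀ × (-5/4, √7])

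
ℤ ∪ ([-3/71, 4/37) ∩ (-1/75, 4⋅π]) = ℤ ∪ (-1/75, 4/37)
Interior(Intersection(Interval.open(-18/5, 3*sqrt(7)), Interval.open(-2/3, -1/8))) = Interval.open(-2/3, -1/8)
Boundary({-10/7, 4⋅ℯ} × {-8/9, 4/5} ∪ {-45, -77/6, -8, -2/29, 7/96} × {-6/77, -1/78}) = ({-10/7, 4⋅ℯ} × {-8/9, 4/5}) ∪ ({-45, -77/6, -8, -2/29, 7/96} × {-6/77, -1/78})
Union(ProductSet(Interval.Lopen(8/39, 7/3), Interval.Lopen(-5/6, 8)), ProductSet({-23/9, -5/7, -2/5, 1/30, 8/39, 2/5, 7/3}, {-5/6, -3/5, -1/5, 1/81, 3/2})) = Union(ProductSet({-23/9, -5/7, -2/5, 1/30, 8/39, 2/5, 7/3}, {-5/6, -3/5, -1/5, 1/81, 3/2}), ProductSet(Interval.Lopen(8/39, 7/3), Interval.Lopen(-5/6, 8)))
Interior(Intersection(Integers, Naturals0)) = EmptySet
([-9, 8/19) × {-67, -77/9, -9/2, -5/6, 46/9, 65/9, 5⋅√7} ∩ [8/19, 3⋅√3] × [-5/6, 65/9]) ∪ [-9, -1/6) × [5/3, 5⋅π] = [-9, -1/6) × [5/3, 5⋅π]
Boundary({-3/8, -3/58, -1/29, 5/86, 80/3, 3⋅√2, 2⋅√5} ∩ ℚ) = {-3/8, -3/58, -1/29, 5/86, 80/3}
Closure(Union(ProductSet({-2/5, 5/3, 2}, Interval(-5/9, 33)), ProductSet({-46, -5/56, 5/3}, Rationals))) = Union(ProductSet({-46, -5/56, 5/3}, Reals), ProductSet({-2/5, 5/3, 2}, Interval(-5/9, 33)))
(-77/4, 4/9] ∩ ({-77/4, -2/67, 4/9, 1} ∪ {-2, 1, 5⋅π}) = {-2, -2/67, 4/9}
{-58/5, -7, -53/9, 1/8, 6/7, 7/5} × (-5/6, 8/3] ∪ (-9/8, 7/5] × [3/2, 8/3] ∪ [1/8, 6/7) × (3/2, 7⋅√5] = ((-9/8, 7/5] × [3/2, 8/3]) ∪ ({-58/5, -7, -53/9, 1/8, 6/7, 7/5} × (-5/6, 8/3]) ∪ ([1/8, 6/7) × (3/2, 7⋅√5])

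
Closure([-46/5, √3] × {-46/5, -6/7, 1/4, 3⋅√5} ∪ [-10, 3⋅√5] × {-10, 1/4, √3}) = ([-10, 3⋅√5] × {-10, 1/4, √3}) ∪ ([-46/5, √3] × {-46/5, -6/7, 1/4, 3⋅√5})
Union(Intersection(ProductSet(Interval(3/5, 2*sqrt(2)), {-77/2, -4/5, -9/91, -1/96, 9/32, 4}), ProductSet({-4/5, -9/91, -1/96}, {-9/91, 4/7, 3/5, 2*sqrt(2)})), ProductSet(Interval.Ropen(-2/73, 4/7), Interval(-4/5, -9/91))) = ProductSet(Interval.Ropen(-2/73, 4/7), Interval(-4/5, -9/91))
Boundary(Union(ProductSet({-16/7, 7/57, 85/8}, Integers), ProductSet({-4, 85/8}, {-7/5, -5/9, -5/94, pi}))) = Union(ProductSet({-4, 85/8}, {-7/5, -5/9, -5/94, pi}), ProductSet({-16/7, 7/57, 85/8}, Integers))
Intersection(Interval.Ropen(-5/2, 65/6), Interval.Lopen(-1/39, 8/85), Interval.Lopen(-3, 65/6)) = Interval.Lopen(-1/39, 8/85)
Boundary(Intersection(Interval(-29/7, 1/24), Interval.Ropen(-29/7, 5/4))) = {-29/7, 1/24}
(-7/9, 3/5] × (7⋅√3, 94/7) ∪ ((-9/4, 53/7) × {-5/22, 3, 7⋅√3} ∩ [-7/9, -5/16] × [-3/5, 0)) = ([-7/9, -5/16] × {-5/22}) ∪ ((-7/9, 3/5] × (7⋅√3, 94/7))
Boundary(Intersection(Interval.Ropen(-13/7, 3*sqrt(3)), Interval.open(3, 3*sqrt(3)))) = {3, 3*sqrt(3)}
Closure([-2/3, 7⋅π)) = [-2/3, 7⋅π]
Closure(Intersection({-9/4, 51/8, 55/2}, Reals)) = {-9/4, 51/8, 55/2}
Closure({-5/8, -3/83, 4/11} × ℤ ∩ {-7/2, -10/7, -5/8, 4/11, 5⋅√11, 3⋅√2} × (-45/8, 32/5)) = {-5/8, 4/11} × {-5, -4, …, 6}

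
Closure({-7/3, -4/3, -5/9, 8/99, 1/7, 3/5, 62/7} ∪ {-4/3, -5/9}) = {-7/3, -4/3, -5/9, 8/99, 1/7, 3/5, 62/7}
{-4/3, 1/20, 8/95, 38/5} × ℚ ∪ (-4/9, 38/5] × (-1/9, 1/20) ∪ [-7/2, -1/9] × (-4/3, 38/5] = ({-4/3, 1/20, 8/95, 38/5} × ℚ) ∪ ([-7/2, -1/9] × (-4/3, 38/5]) ∪ ((-4/9, 38/5] × (-1/9, 1/20))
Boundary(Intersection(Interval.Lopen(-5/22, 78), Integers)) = Range(0, 79, 1)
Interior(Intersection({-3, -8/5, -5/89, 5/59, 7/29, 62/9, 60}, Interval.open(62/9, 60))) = EmptySet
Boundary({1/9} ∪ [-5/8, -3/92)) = {-5/8, -3/92, 1/9}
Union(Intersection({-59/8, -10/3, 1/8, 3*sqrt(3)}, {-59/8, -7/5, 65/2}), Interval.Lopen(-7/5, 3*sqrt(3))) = Union({-59/8}, Interval.Lopen(-7/5, 3*sqrt(3)))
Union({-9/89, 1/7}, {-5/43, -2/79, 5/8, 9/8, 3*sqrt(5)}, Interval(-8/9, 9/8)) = Union({3*sqrt(5)}, Interval(-8/9, 9/8))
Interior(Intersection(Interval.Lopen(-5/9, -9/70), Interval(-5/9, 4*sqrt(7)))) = Interval.open(-5/9, -9/70)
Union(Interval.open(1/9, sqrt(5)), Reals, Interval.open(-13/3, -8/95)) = Interval(-oo, oo)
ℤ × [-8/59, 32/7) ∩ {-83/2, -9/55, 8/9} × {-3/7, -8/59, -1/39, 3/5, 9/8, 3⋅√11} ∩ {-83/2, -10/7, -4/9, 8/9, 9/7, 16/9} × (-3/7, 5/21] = ∅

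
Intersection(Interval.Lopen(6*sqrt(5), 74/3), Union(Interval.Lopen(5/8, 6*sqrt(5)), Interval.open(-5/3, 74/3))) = Interval.open(6*sqrt(5), 74/3)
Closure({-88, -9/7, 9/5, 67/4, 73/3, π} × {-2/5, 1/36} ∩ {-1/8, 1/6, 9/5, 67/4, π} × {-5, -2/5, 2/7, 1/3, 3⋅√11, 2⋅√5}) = {9/5, 67/4, π} × {-2/5}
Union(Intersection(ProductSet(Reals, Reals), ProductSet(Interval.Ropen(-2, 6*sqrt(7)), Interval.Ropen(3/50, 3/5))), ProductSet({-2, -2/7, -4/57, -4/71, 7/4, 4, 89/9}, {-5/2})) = Union(ProductSet({-2, -2/7, -4/57, -4/71, 7/4, 4, 89/9}, {-5/2}), ProductSet(Interval.Ropen(-2, 6*sqrt(7)), Interval.Ropen(3/50, 3/5)))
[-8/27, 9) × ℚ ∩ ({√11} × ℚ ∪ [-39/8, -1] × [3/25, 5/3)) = {√11} × ℚ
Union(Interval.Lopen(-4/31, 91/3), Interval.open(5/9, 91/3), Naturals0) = Union(Interval.Lopen(-4/31, 91/3), Naturals0)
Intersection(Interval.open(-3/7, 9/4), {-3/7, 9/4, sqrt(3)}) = {sqrt(3)}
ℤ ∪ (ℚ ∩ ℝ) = ℚ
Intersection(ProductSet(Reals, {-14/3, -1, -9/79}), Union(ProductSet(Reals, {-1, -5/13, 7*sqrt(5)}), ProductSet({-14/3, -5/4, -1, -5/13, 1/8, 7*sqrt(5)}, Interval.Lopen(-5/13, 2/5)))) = Union(ProductSet({-14/3, -5/4, -1, -5/13, 1/8, 7*sqrt(5)}, {-9/79}), ProductSet(Reals, {-1}))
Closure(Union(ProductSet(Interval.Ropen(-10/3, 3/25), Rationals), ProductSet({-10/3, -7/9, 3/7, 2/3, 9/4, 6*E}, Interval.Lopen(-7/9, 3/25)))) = Union(ProductSet({-10/3, -7/9, 3/7, 2/3, 9/4, 6*E}, Interval(-7/9, 3/25)), ProductSet(Interval(-10/3, 3/25), Reals))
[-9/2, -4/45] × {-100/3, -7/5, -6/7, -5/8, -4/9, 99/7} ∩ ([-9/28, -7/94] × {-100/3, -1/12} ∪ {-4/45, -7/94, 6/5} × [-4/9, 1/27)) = ({-4/45} × {-4/9}) ∪ ([-9/28, -4/45] × {-100/3})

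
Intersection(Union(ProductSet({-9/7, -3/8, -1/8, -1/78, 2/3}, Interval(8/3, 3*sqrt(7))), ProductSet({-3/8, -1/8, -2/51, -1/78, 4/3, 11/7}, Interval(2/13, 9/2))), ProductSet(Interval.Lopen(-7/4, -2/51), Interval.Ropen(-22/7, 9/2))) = Union(ProductSet({-9/7, -3/8, -1/8}, Interval.Ropen(8/3, 9/2)), ProductSet({-3/8, -1/8, -2/51}, Interval.Ropen(2/13, 9/2)))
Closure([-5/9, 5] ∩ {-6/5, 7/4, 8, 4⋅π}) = {7/4}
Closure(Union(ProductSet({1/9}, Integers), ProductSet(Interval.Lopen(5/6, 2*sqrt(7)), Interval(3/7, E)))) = Union(ProductSet({1/9}, Integers), ProductSet(Interval(5/6, 2*sqrt(7)), Interval(3/7, E)))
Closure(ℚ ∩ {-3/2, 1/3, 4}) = {-3/2, 1/3, 4}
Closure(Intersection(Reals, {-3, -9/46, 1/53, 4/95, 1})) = {-3, -9/46, 1/53, 4/95, 1}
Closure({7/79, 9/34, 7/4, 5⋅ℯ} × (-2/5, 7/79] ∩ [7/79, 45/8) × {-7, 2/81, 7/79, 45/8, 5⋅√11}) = {7/79, 9/34, 7/4} × {2/81, 7/79}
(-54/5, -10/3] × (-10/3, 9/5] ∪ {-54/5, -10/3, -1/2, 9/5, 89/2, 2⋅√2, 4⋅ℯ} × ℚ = ((-54/5, -10/3] × (-10/3, 9/5]) ∪ ({-54/5, -10/3, -1/2, 9/5, 89/2, 2⋅√2, 4⋅ℯ} × ℚ)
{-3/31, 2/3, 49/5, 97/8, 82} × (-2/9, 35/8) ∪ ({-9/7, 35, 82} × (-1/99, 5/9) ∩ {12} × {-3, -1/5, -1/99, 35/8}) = {-3/31, 2/3, 49/5, 97/8, 82} × (-2/9, 35/8)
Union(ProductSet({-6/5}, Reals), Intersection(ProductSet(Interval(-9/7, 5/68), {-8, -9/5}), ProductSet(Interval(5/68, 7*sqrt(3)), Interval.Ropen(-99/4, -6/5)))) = Union(ProductSet({-6/5}, Reals), ProductSet({5/68}, {-8, -9/5}))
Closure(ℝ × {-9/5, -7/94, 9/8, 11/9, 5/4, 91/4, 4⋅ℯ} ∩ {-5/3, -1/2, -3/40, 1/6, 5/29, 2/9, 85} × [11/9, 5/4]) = {-5/3, -1/2, -3/40, 1/6, 5/29, 2/9, 85} × {11/9, 5/4}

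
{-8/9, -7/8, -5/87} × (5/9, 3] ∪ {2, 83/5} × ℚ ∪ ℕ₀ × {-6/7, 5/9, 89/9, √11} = ({2, 83/5} × ℚ) ∪ (ℕ₀ × {-6/7, 5/9, 89/9, √11}) ∪ ({-8/9, -7/8, -5/87} × (5/9, 3])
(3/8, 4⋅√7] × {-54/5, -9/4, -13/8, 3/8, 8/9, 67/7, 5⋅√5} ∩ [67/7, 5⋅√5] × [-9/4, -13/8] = [67/7, 4⋅√7] × {-9/4, -13/8}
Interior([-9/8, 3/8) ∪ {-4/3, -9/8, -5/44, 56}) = (-9/8, 3/8)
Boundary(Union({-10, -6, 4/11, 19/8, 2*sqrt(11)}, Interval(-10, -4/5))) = {-10, -4/5, 4/11, 19/8, 2*sqrt(11)}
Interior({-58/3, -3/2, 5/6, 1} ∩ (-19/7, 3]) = ∅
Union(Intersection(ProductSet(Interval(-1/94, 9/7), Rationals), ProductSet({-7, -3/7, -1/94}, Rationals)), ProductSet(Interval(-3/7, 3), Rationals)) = ProductSet(Interval(-3/7, 3), Rationals)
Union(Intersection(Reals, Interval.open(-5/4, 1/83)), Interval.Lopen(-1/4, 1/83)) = Interval.Lopen(-5/4, 1/83)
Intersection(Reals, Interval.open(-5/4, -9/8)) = Interval.open(-5/4, -9/8)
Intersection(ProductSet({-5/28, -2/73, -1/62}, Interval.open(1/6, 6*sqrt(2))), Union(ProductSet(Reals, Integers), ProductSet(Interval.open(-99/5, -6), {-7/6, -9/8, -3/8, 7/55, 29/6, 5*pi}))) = ProductSet({-5/28, -2/73, -1/62}, Range(1, 9, 1))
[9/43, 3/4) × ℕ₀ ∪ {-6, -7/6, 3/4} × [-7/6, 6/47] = ([9/43, 3/4) × ℕ₀) ∪ ({-6, -7/6, 3/4} × [-7/6, 6/47])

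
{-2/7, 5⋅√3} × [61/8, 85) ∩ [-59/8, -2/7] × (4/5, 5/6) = ∅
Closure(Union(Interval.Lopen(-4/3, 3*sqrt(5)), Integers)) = Union(Integers, Interval(-4/3, 3*sqrt(5)))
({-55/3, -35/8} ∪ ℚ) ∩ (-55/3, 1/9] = ℚ ∩ (-55/3, 1/9]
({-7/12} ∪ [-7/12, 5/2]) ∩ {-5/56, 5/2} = {-5/56, 5/2}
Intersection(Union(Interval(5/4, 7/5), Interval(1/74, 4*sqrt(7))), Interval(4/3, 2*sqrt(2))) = Interval(4/3, 2*sqrt(2))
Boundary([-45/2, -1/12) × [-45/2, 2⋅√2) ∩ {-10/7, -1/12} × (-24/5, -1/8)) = {-10/7} × [-24/5, -1/8]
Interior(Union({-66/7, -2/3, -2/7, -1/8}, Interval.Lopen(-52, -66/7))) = Interval.open(-52, -66/7)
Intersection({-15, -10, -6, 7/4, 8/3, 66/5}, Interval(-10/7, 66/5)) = {7/4, 8/3, 66/5}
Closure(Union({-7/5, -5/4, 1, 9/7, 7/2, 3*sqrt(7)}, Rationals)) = Reals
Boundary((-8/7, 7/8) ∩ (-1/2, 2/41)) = {-1/2, 2/41}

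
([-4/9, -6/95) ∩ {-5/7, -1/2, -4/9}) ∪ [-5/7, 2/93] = [-5/7, 2/93]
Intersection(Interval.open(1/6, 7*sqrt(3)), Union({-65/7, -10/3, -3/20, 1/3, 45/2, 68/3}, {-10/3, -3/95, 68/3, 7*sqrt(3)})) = {1/3}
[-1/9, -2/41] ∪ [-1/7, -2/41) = [-1/7, -2/41]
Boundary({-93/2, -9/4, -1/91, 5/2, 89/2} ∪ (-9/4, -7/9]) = {-93/2, -9/4, -7/9, -1/91, 5/2, 89/2}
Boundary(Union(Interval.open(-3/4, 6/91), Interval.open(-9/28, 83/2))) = {-3/4, 83/2}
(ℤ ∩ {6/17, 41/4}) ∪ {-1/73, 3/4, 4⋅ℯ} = {-1/73, 3/4, 4⋅ℯ}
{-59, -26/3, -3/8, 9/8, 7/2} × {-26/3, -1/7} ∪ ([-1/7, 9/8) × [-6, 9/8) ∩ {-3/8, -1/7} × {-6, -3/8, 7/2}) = ({-1/7} × {-6, -3/8}) ∪ ({-59, -26/3, -3/8, 9/8, 7/2} × {-26/3, -1/7})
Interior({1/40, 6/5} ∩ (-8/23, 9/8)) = ∅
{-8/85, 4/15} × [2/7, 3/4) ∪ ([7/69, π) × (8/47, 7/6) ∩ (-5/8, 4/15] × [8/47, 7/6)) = ({-8/85, 4/15} × [2/7, 3/4)) ∪ ([7/69, 4/15] × (8/47, 7/6))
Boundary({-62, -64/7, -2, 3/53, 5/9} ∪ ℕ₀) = {-62, -64/7, -2, 3/53, 5/9} ∪ ℕ₀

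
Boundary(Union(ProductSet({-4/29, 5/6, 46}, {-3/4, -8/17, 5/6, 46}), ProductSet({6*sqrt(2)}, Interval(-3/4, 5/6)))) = Union(ProductSet({6*sqrt(2)}, Interval(-3/4, 5/6)), ProductSet({-4/29, 5/6, 46}, {-3/4, -8/17, 5/6, 46}))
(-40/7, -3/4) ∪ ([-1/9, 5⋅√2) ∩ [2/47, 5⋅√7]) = (-40/7, -3/4) ∪ [2/47, 5⋅√2)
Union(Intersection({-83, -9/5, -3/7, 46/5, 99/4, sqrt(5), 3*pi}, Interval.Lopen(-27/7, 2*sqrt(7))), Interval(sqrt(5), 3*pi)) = Union({-9/5, -3/7}, Interval(sqrt(5), 3*pi))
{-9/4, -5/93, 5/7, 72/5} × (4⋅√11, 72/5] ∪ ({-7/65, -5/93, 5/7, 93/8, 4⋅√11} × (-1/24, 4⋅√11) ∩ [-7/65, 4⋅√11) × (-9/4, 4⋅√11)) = ({-9/4, -5/93, 5/7, 72/5} × (4⋅√11, 72/5]) ∪ ({-7/65, -5/93, 5/7, 93/8} × (-1/24, 4⋅√11))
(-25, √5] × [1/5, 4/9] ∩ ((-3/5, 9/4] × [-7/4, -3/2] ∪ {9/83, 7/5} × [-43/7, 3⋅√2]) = {9/83, 7/5} × [1/5, 4/9]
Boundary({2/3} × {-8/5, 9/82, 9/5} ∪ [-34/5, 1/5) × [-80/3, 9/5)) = ({2/3} × {-8/5, 9/82, 9/5}) ∪ ({-34/5, 1/5} × [-80/3, 9/5]) ∪ ([-34/5, 1/5] × {-80/3, 9/5})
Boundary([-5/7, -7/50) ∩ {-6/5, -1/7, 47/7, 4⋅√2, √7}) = {-1/7}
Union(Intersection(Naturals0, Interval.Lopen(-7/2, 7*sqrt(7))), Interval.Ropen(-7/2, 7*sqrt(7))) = Union(Interval.Ropen(-7/2, 7*sqrt(7)), Range(0, 19, 1))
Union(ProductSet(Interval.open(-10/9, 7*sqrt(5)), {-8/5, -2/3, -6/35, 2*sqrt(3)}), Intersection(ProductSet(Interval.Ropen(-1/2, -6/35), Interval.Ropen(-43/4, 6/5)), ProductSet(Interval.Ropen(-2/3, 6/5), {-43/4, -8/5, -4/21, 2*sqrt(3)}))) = Union(ProductSet(Interval.open(-10/9, 7*sqrt(5)), {-8/5, -2/3, -6/35, 2*sqrt(3)}), ProductSet(Interval.Ropen(-1/2, -6/35), {-43/4, -8/5, -4/21}))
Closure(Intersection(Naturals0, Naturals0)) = Naturals0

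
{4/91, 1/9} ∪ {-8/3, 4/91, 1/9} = {-8/3, 4/91, 1/9}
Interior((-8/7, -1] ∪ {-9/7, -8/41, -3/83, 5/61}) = (-8/7, -1)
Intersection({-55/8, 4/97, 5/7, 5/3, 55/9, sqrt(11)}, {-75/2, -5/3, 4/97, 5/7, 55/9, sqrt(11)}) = {4/97, 5/7, 55/9, sqrt(11)}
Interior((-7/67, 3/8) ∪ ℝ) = (-∞, ∞)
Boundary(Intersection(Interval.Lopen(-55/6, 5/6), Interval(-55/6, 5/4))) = {-55/6, 5/6}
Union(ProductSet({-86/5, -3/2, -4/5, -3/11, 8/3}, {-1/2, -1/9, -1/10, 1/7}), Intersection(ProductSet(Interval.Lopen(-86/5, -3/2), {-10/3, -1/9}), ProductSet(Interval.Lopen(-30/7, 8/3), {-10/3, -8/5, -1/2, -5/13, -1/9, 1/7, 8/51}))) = Union(ProductSet({-86/5, -3/2, -4/5, -3/11, 8/3}, {-1/2, -1/9, -1/10, 1/7}), ProductSet(Interval.Lopen(-30/7, -3/2), {-10/3, -1/9}))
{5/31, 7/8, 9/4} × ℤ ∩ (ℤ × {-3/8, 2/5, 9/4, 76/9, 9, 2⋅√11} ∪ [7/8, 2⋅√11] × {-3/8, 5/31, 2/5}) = ∅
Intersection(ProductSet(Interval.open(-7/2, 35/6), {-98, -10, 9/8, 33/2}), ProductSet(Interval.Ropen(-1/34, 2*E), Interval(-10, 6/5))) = ProductSet(Interval.Ropen(-1/34, 2*E), {-10, 9/8})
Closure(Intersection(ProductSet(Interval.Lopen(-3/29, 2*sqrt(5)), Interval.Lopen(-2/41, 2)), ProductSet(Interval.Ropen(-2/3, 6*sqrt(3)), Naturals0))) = ProductSet(Interval(-3/29, 2*sqrt(5)), Range(0, 3, 1))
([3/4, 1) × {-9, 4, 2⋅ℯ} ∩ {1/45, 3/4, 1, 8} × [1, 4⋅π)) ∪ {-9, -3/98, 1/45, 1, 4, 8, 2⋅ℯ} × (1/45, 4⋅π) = ({3/4} × {4, 2⋅ℯ}) ∪ ({-9, -3/98, 1/45, 1, 4, 8, 2⋅ℯ} × (1/45, 4⋅π))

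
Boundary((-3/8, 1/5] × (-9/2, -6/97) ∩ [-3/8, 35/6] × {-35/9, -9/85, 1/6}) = [-3/8, 1/5] × {-35/9, -9/85}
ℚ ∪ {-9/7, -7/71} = ℚ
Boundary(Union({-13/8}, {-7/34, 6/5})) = {-13/8, -7/34, 6/5}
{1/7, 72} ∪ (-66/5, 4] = (-66/5, 4] ∪ {72}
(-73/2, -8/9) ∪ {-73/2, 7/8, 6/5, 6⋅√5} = [-73/2, -8/9) ∪ {7/8, 6/5, 6⋅√5}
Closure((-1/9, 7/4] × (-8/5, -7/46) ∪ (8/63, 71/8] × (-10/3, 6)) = ({-1/9} × [-8/5, -7/46]) ∪ ({71/8} × [-10/3, 6]) ∪ ([-1/9, 8/63] × {-8/5, -7/46}) ∪ ([8/63, 71/8] × {-10/3, 6}) ∪ ((-1/9, 7/4] × (-8/5, -7/46)) ∪ ((8/63, 71/8] × (-10/3, 6)) ∪ ({8/63, 71/8} × ([-10/3, -8/5] ∪ [-7/46, 6]))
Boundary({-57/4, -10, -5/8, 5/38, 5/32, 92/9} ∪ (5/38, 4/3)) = {-57/4, -10, -5/8, 5/38, 4/3, 92/9}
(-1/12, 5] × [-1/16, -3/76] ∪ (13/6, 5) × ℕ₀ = ((13/6, 5) × ℕ₀) ∪ ((-1/12, 5] × [-1/16, -3/76])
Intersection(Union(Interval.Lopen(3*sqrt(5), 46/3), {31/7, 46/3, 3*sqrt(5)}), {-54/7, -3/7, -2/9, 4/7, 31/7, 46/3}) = {31/7, 46/3}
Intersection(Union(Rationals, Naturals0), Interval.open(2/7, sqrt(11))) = Intersection(Interval.open(2/7, sqrt(11)), Rationals)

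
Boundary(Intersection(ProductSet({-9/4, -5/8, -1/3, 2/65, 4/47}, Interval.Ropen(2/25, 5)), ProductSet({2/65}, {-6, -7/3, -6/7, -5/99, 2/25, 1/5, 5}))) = ProductSet({2/65}, {2/25, 1/5})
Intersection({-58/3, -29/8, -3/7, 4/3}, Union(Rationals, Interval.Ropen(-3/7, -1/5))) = {-58/3, -29/8, -3/7, 4/3}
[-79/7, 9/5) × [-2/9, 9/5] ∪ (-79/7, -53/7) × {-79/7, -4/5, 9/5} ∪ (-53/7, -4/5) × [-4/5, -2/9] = ((-79/7, -53/7) × {-79/7, -4/5, 9/5}) ∪ ([-79/7, 9/5) × [-2/9, 9/5]) ∪ ((-53/7, -4/5) × [-4/5, -2/9])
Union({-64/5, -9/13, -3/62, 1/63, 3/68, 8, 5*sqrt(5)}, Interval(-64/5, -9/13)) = Union({-3/62, 1/63, 3/68, 8, 5*sqrt(5)}, Interval(-64/5, -9/13))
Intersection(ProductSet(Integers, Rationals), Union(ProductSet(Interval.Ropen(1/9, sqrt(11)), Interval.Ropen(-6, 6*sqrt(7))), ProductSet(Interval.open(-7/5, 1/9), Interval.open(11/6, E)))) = Union(ProductSet(Range(-1, 1, 1), Intersection(Interval.open(11/6, E), Rationals)), ProductSet(Range(1, 4, 1), Intersection(Interval.Ropen(-6, 6*sqrt(7)), Rationals)))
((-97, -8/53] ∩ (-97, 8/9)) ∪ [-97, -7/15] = [-97, -8/53]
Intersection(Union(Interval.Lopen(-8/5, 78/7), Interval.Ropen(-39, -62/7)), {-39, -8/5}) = {-39}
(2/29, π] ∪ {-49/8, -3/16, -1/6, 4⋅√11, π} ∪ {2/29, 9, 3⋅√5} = {-49/8, -3/16, -1/6, 9, 4⋅√11, 3⋅√5} ∪ [2/29, π]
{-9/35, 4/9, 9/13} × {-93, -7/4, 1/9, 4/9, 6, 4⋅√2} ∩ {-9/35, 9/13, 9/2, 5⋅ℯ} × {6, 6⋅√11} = {-9/35, 9/13} × {6}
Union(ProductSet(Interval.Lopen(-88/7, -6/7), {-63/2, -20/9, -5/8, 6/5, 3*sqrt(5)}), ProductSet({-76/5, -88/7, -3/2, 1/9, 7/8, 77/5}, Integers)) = Union(ProductSet({-76/5, -88/7, -3/2, 1/9, 7/8, 77/5}, Integers), ProductSet(Interval.Lopen(-88/7, -6/7), {-63/2, -20/9, -5/8, 6/5, 3*sqrt(5)}))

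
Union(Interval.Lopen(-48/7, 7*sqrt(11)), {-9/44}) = Interval.Lopen(-48/7, 7*sqrt(11))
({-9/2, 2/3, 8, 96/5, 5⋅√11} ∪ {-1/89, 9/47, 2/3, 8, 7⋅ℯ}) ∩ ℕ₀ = {8}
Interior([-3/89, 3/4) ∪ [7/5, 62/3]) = (-3/89, 3/4) ∪ (7/5, 62/3)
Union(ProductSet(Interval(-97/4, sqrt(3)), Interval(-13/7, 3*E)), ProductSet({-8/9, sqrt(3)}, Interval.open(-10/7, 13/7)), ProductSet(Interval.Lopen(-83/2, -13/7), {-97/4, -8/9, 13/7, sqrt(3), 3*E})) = Union(ProductSet(Interval.Lopen(-83/2, -13/7), {-97/4, -8/9, 13/7, sqrt(3), 3*E}), ProductSet(Interval(-97/4, sqrt(3)), Interval(-13/7, 3*E)))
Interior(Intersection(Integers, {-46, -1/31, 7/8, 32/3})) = EmptySet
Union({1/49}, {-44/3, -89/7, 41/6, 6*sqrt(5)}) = {-44/3, -89/7, 1/49, 41/6, 6*sqrt(5)}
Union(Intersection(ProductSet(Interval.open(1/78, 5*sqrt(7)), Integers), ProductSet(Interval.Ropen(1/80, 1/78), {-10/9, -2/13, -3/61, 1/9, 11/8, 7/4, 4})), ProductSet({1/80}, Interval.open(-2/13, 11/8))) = ProductSet({1/80}, Interval.open(-2/13, 11/8))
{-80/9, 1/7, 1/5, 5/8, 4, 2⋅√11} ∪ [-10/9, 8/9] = {-80/9, 4, 2⋅√11} ∪ [-10/9, 8/9]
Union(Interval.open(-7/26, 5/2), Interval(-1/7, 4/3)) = Interval.open(-7/26, 5/2)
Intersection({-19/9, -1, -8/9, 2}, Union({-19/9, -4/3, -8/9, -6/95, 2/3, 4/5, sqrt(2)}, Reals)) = {-19/9, -1, -8/9, 2}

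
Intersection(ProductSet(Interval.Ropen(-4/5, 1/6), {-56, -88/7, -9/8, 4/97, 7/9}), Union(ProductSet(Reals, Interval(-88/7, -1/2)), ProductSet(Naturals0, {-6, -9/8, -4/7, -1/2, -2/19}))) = ProductSet(Interval.Ropen(-4/5, 1/6), {-88/7, -9/8})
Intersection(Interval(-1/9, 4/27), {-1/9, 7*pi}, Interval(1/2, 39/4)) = EmptySet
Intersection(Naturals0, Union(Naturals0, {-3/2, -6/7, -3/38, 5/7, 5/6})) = Naturals0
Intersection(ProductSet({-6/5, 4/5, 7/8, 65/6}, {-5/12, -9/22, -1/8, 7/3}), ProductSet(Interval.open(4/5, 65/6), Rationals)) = ProductSet({7/8}, {-5/12, -9/22, -1/8, 7/3})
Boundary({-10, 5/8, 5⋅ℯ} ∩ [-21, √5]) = {-10, 5/8}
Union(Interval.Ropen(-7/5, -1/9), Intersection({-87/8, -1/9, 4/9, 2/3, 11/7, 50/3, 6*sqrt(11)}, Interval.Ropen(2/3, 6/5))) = Union({2/3}, Interval.Ropen(-7/5, -1/9))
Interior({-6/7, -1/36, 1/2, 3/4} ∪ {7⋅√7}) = ∅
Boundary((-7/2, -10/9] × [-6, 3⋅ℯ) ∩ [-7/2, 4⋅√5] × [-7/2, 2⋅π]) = ({-7/2, -10/9} × [-7/2, 2⋅π]) ∪ ([-7/2, -10/9] × {-7/2, 2⋅π})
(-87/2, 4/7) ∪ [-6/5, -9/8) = (-87/2, 4/7)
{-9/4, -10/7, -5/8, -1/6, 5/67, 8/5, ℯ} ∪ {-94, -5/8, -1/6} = {-94, -9/4, -10/7, -5/8, -1/6, 5/67, 8/5, ℯ}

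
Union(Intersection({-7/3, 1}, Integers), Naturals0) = Naturals0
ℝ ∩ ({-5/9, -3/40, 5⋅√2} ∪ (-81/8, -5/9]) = (-81/8, -5/9] ∪ {-3/40, 5⋅√2}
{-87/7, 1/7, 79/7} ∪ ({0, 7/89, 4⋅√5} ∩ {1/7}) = {-87/7, 1/7, 79/7}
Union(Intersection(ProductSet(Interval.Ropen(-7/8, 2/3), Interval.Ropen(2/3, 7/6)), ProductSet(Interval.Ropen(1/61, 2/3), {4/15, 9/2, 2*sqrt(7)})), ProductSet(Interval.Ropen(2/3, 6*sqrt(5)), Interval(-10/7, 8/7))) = ProductSet(Interval.Ropen(2/3, 6*sqrt(5)), Interval(-10/7, 8/7))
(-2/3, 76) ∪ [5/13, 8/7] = (-2/3, 76)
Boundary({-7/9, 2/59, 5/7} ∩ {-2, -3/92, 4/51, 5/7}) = {5/7}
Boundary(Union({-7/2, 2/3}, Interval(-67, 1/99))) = {-67, 1/99, 2/3}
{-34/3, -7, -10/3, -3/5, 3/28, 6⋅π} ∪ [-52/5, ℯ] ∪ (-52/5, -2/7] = {-34/3, 6⋅π} ∪ [-52/5, ℯ]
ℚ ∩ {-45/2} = {-45/2}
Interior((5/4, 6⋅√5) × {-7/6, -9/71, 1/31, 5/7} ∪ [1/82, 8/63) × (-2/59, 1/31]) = (1/82, 8/63) × (-2/59, 1/31)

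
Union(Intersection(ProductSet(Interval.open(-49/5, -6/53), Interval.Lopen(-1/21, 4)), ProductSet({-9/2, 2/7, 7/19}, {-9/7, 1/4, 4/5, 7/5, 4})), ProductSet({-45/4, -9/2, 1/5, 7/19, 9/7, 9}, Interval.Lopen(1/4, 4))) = Union(ProductSet({-9/2}, {1/4, 4/5, 7/5, 4}), ProductSet({-45/4, -9/2, 1/5, 7/19, 9/7, 9}, Interval.Lopen(1/4, 4)))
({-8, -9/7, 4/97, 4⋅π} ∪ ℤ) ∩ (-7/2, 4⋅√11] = {-3, -2, …, 13} ∪ {-9/7, 4/97, 4⋅π}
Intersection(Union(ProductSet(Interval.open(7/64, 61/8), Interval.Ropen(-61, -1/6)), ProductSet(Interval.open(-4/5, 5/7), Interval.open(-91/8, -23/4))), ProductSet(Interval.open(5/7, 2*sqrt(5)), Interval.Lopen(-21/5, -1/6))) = ProductSet(Interval.open(5/7, 2*sqrt(5)), Interval.open(-21/5, -1/6))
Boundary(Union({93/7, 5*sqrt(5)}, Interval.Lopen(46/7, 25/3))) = {46/7, 25/3, 93/7, 5*sqrt(5)}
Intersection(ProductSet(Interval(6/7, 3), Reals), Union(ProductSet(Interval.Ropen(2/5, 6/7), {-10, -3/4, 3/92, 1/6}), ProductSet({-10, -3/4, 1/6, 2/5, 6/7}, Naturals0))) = ProductSet({6/7}, Naturals0)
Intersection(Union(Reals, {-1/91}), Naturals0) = Naturals0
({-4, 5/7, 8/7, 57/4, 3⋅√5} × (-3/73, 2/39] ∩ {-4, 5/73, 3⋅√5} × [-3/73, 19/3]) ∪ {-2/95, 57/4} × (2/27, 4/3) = ({-2/95, 57/4} × (2/27, 4/3)) ∪ ({-4, 3⋅√5} × (-3/73, 2/39])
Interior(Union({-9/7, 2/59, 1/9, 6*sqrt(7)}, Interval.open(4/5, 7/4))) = Interval.open(4/5, 7/4)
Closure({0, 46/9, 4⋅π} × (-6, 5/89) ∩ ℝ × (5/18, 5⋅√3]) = ∅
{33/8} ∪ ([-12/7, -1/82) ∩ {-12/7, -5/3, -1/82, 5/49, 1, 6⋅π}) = {-12/7, -5/3, 33/8}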